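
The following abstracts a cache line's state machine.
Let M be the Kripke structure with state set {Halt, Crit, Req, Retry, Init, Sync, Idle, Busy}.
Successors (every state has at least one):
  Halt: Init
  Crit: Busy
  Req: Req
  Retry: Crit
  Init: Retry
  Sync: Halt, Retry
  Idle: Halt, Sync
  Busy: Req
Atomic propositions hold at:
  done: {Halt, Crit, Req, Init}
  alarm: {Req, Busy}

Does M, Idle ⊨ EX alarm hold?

Sat(EX alarm) = {s : some successor in {Req, Busy}} = {Crit, Req, Busy}
Idle ∉ Sat(EX alarm) = {Crit, Req, Busy}, so the formula does not hold at Idle.

No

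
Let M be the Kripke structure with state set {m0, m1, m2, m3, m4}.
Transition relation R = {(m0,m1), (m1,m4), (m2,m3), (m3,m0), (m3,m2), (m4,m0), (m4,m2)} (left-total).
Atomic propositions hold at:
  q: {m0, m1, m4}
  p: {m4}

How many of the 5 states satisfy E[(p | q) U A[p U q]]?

3

Sat(p | q) = {m0, m1, m4}
A[p U q]: least fixpoint, start Z0 = Sat(q) = {m0, m1, m4}, add states in Sat(p) with every successor in Z. Already a fixed point.
Sat(A[p U q]) = {m0, m1, m4}
E[(p | q) U A[p U q]]: least fixpoint, start Z0 = Sat(A[p U q]) = {m0, m1, m4}, add states in Sat(p | q) with some successor in Z. Already a fixed point.
Sat(E[(p | q) U A[p U q]]) = {m0, m1, m4}
|Sat(E[(p | q) U A[p U q]])| = |{m0, m1, m4}| = 3.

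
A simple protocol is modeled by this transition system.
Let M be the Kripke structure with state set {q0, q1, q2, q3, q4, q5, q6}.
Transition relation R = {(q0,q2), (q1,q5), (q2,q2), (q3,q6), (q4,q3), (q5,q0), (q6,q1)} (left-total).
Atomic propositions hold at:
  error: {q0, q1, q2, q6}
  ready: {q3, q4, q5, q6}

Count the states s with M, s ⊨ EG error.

2

EG error: greatest fixpoint, start Z0 = {q0, q1, q2, q6}, keep only states in Sat with some successor in Z. Z1 = {q0, q2, q6}; Z2 = {q0, q2}; fixed.
Sat(EG error) = {q0, q2}
|Sat(EG error)| = |{q0, q2}| = 2.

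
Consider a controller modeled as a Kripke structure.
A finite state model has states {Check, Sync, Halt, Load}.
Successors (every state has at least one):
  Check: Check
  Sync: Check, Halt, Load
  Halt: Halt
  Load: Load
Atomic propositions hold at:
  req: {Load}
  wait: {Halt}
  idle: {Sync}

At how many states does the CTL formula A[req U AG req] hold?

AG req: greatest fixpoint, start Z0 = {Load}, keep only states in Sat with every successor in Z. Already a fixed point.
Sat(AG req) = {Load}
A[req U AG req]: least fixpoint, start Z0 = Sat(AG req) = {Load}, add states in Sat(req) with every successor in Z. Already a fixed point.
Sat(A[req U AG req]) = {Load}
|Sat(A[req U AG req])| = |{Load}| = 1.

1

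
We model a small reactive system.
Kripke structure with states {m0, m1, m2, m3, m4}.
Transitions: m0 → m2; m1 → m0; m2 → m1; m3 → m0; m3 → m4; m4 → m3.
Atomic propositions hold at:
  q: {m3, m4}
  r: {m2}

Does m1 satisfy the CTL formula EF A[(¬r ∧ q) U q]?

Sat(¬r) = {m0, m1, m3, m4}
Sat(¬r ∧ q) = {m3, m4}
A[(¬r ∧ q) U q]: least fixpoint, start Z0 = Sat(q) = {m3, m4}, add states in Sat(¬r ∧ q) with every successor in Z. Already a fixed point.
Sat(A[(¬r ∧ q) U q]) = {m3, m4}
EF A[(¬r ∧ q) U q]: least fixpoint, start Z0 = {m3, m4}, add states with some successor in Z. Already a fixed point.
Sat(EF A[(¬r ∧ q) U q]) = {m3, m4}
m1 ∉ Sat(EF A[(¬r ∧ q) U q]) = {m3, m4}, so the formula does not hold at m1.

No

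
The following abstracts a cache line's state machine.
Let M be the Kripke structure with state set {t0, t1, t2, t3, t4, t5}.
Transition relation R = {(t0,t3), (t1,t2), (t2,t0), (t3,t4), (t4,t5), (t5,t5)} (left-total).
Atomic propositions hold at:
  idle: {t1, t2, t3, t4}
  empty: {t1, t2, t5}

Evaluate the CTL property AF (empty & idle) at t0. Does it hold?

No

Sat(empty & idle) = {t1, t2}
AF (empty & idle): least fixpoint, start Z0 = {t1, t2}, add states with every successor in Z. Already a fixed point.
Sat(AF (empty & idle)) = {t1, t2}
t0 ∉ Sat(AF (empty & idle)) = {t1, t2}, so the formula does not hold at t0.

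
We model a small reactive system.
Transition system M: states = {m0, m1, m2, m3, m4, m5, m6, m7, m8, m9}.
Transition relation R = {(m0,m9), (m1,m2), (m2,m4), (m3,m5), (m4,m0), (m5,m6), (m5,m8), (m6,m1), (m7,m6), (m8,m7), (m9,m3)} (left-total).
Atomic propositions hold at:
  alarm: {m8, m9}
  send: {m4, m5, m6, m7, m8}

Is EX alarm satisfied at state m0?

Sat(EX alarm) = {s : some successor in {m8, m9}} = {m0, m5}
m0 ∈ Sat(EX alarm) = {m0, m5}, so the formula holds at m0.

Yes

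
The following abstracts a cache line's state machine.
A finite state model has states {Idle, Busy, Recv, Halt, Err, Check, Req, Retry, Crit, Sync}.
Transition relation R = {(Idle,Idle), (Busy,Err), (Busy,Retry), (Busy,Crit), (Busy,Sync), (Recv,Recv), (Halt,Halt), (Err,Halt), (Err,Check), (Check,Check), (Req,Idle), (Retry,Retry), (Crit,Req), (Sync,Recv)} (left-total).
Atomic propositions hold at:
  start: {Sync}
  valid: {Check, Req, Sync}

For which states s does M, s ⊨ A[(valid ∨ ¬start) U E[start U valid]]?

{Check, Req, Crit, Sync}

Sat(¬start) = {Idle, Busy, Recv, Halt, Err, Check, Req, Retry, Crit}
Sat(valid ∨ ¬start) = {Idle, Busy, Recv, Halt, Err, Check, Req, Retry, Crit, Sync}
E[start U valid]: least fixpoint, start Z0 = Sat(valid) = {Check, Req, Sync}, add states in Sat(start) with some successor in Z. Already a fixed point.
Sat(E[start U valid]) = {Check, Req, Sync}
A[(valid ∨ ¬start) U E[start U valid]]: least fixpoint, start Z0 = Sat(E[start U valid]) = {Check, Req, Sync}, add states in Sat(valid ∨ ¬start) with every successor in Z. Z1 = {Check, Req, Crit, Sync}; fixed.
Sat(A[(valid ∨ ¬start) U E[start U valid]]) = {Check, Req, Crit, Sync}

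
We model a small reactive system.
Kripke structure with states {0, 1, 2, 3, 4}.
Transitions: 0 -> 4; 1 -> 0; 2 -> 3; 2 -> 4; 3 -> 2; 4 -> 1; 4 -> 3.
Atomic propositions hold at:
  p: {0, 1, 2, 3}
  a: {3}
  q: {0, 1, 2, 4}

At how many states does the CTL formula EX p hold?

4

Sat(EX p) = {s : some successor in {0, 1, 2, 3}} = {1, 2, 3, 4}
|Sat(EX p)| = |{1, 2, 3, 4}| = 4.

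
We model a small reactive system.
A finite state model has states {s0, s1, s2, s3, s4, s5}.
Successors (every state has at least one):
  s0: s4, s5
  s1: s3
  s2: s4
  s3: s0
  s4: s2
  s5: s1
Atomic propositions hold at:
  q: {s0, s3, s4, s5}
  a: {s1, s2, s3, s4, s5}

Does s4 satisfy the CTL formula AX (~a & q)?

No

Sat(~a) = {s0}
Sat(~a & q) = {s0}
Sat(AX (~a & q)) = {s : every successor in {s0}} = {s3}
s4 ∉ Sat(AX (~a & q)) = {s3}, so the formula does not hold at s4.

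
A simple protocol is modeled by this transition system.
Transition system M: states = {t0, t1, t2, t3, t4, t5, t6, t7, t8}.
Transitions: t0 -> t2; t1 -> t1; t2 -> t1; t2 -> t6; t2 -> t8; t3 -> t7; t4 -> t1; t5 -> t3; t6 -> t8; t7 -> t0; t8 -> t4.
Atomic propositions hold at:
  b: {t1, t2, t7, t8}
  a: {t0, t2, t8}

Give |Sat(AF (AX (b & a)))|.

5

Sat(b & a) = {t2, t8}
Sat(AX (b & a)) = {s : every successor in {t2, t8}} = {t0, t6}
AF (AX (b & a)): least fixpoint, start Z0 = {t0, t6}, add states with every successor in Z. Z1 = {t0, t6, t7}; Z2 = {t0, t3, t6, t7}; Z3 = {t0, t3, t5, t6, t7}; fixed.
Sat(AF (AX (b & a))) = {t0, t3, t5, t6, t7}
|Sat(AF (AX (b & a)))| = |{t0, t3, t5, t6, t7}| = 5.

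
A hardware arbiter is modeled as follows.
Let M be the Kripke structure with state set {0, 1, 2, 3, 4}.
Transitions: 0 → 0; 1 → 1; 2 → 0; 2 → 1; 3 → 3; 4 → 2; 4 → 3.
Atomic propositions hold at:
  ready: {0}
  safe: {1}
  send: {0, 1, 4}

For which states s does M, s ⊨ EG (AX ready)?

Sat(AX ready) = {s : every successor in {0}} = {0}
EG (AX ready): greatest fixpoint, start Z0 = {0}, keep only states in Sat with some successor in Z. Already a fixed point.
Sat(EG (AX ready)) = {0}

{0}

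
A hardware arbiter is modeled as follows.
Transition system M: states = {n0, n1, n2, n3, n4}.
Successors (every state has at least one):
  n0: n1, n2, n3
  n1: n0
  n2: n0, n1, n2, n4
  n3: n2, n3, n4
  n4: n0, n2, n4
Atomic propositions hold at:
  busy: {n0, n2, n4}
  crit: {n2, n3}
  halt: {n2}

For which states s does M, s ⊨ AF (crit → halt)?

{n0, n1, n2, n4}

Sat(crit → halt) = {n0, n1, n2, n4}
AF (crit → halt): least fixpoint, start Z0 = {n0, n1, n2, n4}, add states with every successor in Z. Already a fixed point.
Sat(AF (crit → halt)) = {n0, n1, n2, n4}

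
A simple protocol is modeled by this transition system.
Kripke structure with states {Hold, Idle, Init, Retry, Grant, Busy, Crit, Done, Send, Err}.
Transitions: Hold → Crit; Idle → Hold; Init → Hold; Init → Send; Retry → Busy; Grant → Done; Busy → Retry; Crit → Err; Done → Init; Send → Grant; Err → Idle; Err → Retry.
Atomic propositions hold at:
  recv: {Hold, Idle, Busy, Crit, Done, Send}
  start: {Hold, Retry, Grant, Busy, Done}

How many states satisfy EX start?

7

Sat(EX start) = {s : some successor in {Hold, Retry, Grant, Busy, Done}} = {Idle, Init, Retry, Grant, Busy, Send, Err}
|Sat(EX start)| = |{Idle, Init, Retry, Grant, Busy, Send, Err}| = 7.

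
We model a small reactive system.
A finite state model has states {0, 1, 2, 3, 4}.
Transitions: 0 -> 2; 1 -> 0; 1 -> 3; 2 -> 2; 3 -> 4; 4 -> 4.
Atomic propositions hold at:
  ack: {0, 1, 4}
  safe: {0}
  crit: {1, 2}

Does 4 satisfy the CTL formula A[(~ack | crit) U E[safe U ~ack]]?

No

Sat(~ack) = {2, 3}
Sat(~ack | crit) = {1, 2, 3}
E[safe U ~ack]: least fixpoint, start Z0 = Sat(~ack) = {2, 3}, add states in Sat(safe) with some successor in Z. Z1 = {0, 2, 3}; fixed.
Sat(E[safe U ~ack]) = {0, 2, 3}
A[(~ack | crit) U E[safe U ~ack]]: least fixpoint, start Z0 = Sat(E[safe U ~ack]) = {0, 2, 3}, add states in Sat(~ack | crit) with every successor in Z. Z1 = {0, 1, 2, 3}; fixed.
Sat(A[(~ack | crit) U E[safe U ~ack]]) = {0, 1, 2, 3}
4 ∉ Sat(A[(~ack | crit) U E[safe U ~ack]]) = {0, 1, 2, 3}, so the formula does not hold at 4.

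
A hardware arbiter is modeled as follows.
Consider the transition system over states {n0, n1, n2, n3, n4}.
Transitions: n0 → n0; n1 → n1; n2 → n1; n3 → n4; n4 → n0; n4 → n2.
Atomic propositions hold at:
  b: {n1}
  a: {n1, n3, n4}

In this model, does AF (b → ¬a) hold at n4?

Sat(¬a) = {n0, n2}
Sat(b → ¬a) = {n0, n2, n3, n4}
AF (b → ¬a): least fixpoint, start Z0 = {n0, n2, n3, n4}, add states with every successor in Z. Already a fixed point.
Sat(AF (b → ¬a)) = {n0, n2, n3, n4}
n4 ∈ Sat(AF (b → ¬a)) = {n0, n2, n3, n4}, so the formula holds at n4.

Yes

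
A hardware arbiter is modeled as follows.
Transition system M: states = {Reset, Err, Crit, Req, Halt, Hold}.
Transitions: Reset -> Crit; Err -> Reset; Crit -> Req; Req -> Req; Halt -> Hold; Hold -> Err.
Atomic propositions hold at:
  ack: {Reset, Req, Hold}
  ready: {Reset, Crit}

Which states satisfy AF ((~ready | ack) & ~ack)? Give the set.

Sat(~ready) = {Err, Req, Halt, Hold}
Sat(~ready | ack) = {Reset, Err, Req, Halt, Hold}
Sat(~ack) = {Err, Crit, Halt}
Sat((~ready | ack) & ~ack) = {Err, Halt}
AF ((~ready | ack) & ~ack): least fixpoint, start Z0 = {Err, Halt}, add states with every successor in Z. Z1 = {Err, Halt, Hold}; fixed.
Sat(AF ((~ready | ack) & ~ack)) = {Err, Halt, Hold}

{Err, Halt, Hold}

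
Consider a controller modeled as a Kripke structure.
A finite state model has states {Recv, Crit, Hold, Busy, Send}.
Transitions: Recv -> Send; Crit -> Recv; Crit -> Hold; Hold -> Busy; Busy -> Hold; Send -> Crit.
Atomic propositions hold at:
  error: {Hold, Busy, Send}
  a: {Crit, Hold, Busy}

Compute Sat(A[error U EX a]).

{Crit, Hold, Busy, Send}

Sat(EX a) = {s : some successor in {Crit, Hold, Busy}} = {Crit, Hold, Busy, Send}
A[error U EX a]: least fixpoint, start Z0 = Sat(EX a) = {Crit, Hold, Busy, Send}, add states in Sat(error) with every successor in Z. Already a fixed point.
Sat(A[error U EX a]) = {Crit, Hold, Busy, Send}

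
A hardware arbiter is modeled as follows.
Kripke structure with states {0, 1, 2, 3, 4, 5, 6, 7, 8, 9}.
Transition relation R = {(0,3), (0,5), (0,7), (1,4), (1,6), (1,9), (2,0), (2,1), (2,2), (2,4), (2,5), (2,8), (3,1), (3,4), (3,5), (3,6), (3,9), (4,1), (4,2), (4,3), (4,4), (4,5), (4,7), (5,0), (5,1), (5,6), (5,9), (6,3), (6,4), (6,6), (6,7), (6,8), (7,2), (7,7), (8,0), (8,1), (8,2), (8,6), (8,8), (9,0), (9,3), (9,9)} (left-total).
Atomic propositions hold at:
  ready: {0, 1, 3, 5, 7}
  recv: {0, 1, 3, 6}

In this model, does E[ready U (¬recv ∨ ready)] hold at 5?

Yes

Sat(¬recv) = {2, 4, 5, 7, 8, 9}
Sat(¬recv ∨ ready) = {0, 1, 2, 3, 4, 5, 7, 8, 9}
E[ready U (¬recv ∨ ready)]: least fixpoint, start Z0 = Sat((¬recv ∨ ready)) = {0, 1, 2, 3, 4, 5, 7, 8, 9}, add states in Sat(ready) with some successor in Z. Already a fixed point.
Sat(E[ready U (¬recv ∨ ready)]) = {0, 1, 2, 3, 4, 5, 7, 8, 9}
5 ∈ Sat(E[ready U (¬recv ∨ ready)]) = {0, 1, 2, 3, 4, 5, 7, 8, 9}, so the formula holds at 5.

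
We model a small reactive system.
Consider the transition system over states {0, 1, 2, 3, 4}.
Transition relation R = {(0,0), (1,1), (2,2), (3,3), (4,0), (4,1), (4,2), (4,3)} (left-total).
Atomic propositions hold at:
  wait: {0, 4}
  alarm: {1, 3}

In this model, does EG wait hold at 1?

EG wait: greatest fixpoint, start Z0 = {0, 4}, keep only states in Sat with some successor in Z. Already a fixed point.
Sat(EG wait) = {0, 4}
1 ∉ Sat(EG wait) = {0, 4}, so the formula does not hold at 1.

No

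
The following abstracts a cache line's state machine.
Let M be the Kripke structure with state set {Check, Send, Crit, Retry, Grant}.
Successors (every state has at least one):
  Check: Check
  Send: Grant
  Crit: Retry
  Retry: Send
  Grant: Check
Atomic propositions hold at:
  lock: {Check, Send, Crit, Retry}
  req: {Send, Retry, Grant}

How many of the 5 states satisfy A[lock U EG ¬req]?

Sat(¬req) = {Check, Crit}
EG ¬req: greatest fixpoint, start Z0 = {Check, Crit}, keep only states in Sat with some successor in Z. Z1 = {Check}; fixed.
Sat(EG ¬req) = {Check}
A[lock U EG ¬req]: least fixpoint, start Z0 = Sat(EG ¬req) = {Check}, add states in Sat(lock) with every successor in Z. Already a fixed point.
Sat(A[lock U EG ¬req]) = {Check}
|Sat(A[lock U EG ¬req])| = |{Check}| = 1.

1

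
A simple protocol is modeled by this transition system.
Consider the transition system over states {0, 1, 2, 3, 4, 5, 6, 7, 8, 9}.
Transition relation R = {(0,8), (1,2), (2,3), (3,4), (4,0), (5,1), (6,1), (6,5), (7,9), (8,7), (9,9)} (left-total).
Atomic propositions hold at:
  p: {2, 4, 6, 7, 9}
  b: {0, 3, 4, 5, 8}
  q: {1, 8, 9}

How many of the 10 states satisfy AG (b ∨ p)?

7

Sat(b ∨ p) = {0, 2, 3, 4, 5, 6, 7, 8, 9}
AG (b ∨ p): greatest fixpoint, start Z0 = {0, 2, 3, 4, 5, 6, 7, 8, 9}, keep only states in Sat with every successor in Z. Z1 = {0, 2, 3, 4, 7, 8, 9}; fixed.
Sat(AG (b ∨ p)) = {0, 2, 3, 4, 7, 8, 9}
|Sat(AG (b ∨ p))| = |{0, 2, 3, 4, 7, 8, 9}| = 7.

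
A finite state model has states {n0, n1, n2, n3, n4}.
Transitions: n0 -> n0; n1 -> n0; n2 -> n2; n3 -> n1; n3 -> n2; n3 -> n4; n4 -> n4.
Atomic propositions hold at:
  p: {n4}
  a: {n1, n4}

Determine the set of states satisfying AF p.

AF p: least fixpoint, start Z0 = {n4}, add states with every successor in Z. Already a fixed point.
Sat(AF p) = {n4}

{n4}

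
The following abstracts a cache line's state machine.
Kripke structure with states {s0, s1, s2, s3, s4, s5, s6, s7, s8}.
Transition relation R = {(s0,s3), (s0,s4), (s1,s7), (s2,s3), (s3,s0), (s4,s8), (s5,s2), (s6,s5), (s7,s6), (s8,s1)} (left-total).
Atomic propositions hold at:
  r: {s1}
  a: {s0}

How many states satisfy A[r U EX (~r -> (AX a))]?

Sat(~r) = {s0, s2, s3, s4, s5, s6, s7, s8}
Sat(AX a) = {s : every successor in {s0}} = {s3}
Sat(~r -> (AX a)) = {s1, s3}
Sat(EX (~r -> (AX a))) = {s : some successor in {s1, s3}} = {s0, s2, s8}
A[r U EX (~r -> (AX a))]: least fixpoint, start Z0 = Sat(EX (~r -> (AX a))) = {s0, s2, s8}, add states in Sat(r) with every successor in Z. Already a fixed point.
Sat(A[r U EX (~r -> (AX a))]) = {s0, s2, s8}
|Sat(A[r U EX (~r -> (AX a))])| = |{s0, s2, s8}| = 3.

3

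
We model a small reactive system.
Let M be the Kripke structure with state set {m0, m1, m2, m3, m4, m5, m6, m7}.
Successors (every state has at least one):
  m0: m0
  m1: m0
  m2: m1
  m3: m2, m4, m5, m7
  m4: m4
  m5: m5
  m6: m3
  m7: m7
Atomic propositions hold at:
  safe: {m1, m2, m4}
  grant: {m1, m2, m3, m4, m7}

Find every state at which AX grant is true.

{m2, m4, m6, m7}

Sat(AX grant) = {s : every successor in {m1, m2, m3, m4, m7}} = {m2, m4, m6, m7}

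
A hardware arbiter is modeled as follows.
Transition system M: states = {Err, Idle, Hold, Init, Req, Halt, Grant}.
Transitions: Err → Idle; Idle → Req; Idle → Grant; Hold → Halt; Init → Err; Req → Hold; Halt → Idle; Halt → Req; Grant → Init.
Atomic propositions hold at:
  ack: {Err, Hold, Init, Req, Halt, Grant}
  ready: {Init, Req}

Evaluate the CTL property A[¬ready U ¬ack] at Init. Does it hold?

No

Sat(¬ready) = {Err, Idle, Hold, Halt, Grant}
Sat(¬ack) = {Idle}
A[¬ready U ¬ack]: least fixpoint, start Z0 = Sat(¬ack) = {Idle}, add states in Sat(¬ready) with every successor in Z. Z1 = {Err, Idle}; fixed.
Sat(A[¬ready U ¬ack]) = {Err, Idle}
Init ∉ Sat(A[¬ready U ¬ack]) = {Err, Idle}, so the formula does not hold at Init.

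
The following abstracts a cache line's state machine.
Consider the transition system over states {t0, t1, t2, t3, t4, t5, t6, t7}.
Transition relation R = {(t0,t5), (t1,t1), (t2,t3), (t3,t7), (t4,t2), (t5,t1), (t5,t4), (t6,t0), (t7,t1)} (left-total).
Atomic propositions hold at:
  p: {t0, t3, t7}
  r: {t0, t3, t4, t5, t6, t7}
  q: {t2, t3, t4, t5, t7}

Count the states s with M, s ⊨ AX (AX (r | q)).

Sat(r | q) = {t0, t2, t3, t4, t5, t6, t7}
Sat(AX (r | q)) = {s : every successor in {t0, t2, t3, t4, t5, t6, t7}} = {t0, t2, t3, t4, t6}
Sat(AX (AX (r | q))) = {s : every successor in {t0, t2, t3, t4, t6}} = {t2, t4, t6}
|Sat(AX (AX (r | q)))| = |{t2, t4, t6}| = 3.

3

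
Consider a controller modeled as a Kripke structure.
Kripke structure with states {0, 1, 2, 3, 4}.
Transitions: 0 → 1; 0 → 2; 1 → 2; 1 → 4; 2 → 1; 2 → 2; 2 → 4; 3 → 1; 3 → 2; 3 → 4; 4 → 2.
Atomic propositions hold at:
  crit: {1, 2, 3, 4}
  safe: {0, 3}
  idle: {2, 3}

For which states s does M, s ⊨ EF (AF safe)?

AF safe: least fixpoint, start Z0 = {0, 3}, add states with every successor in Z. Already a fixed point.
Sat(AF safe) = {0, 3}
EF (AF safe): least fixpoint, start Z0 = {0, 3}, add states with some successor in Z. Already a fixed point.
Sat(EF (AF safe)) = {0, 3}

{0, 3}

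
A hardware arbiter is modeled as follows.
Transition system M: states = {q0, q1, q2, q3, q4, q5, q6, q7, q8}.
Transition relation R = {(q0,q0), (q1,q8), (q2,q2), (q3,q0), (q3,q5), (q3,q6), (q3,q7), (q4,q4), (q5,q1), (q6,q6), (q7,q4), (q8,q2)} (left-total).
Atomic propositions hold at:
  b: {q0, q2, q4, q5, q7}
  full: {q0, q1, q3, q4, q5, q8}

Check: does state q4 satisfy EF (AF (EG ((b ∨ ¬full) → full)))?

Yes

Sat(¬full) = {q2, q6, q7}
Sat(b ∨ ¬full) = {q0, q2, q4, q5, q6, q7}
Sat((b ∨ ¬full) → full) = {q0, q1, q3, q4, q5, q8}
EG ((b ∨ ¬full) → full): greatest fixpoint, start Z0 = {q0, q1, q3, q4, q5, q8}, keep only states in Sat with some successor in Z. Z1 = {q0, q1, q3, q4, q5}; Z2 = {q0, q3, q4, q5}; Z3 = {q0, q3, q4}; fixed.
Sat(EG ((b ∨ ¬full) → full)) = {q0, q3, q4}
AF (EG ((b ∨ ¬full) → full)): least fixpoint, start Z0 = {q0, q3, q4}, add states with every successor in Z. Z1 = {q0, q3, q4, q7}; fixed.
Sat(AF (EG ((b ∨ ¬full) → full))) = {q0, q3, q4, q7}
EF (AF (EG ((b ∨ ¬full) → full))): least fixpoint, start Z0 = {q0, q3, q4, q7}, add states with some successor in Z. Already a fixed point.
Sat(EF (AF (EG ((b ∨ ¬full) → full)))) = {q0, q3, q4, q7}
q4 ∈ Sat(EF (AF (EG ((b ∨ ¬full) → full)))) = {q0, q3, q4, q7}, so the formula holds at q4.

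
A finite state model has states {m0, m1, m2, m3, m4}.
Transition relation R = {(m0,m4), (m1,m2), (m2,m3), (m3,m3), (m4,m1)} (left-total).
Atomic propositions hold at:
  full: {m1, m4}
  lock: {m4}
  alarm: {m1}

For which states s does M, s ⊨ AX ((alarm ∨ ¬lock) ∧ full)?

{m4}

Sat(¬lock) = {m0, m1, m2, m3}
Sat(alarm ∨ ¬lock) = {m0, m1, m2, m3}
Sat((alarm ∨ ¬lock) ∧ full) = {m1}
Sat(AX ((alarm ∨ ¬lock) ∧ full)) = {s : every successor in {m1}} = {m4}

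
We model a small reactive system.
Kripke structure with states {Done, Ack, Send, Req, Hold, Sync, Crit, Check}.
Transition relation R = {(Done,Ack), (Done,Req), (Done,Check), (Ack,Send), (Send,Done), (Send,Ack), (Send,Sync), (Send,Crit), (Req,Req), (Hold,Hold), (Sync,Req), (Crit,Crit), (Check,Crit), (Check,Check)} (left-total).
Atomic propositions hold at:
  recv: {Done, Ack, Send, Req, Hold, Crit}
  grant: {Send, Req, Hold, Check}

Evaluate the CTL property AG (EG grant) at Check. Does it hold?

EG grant: greatest fixpoint, start Z0 = {Send, Req, Hold, Check}, keep only states in Sat with some successor in Z. Z1 = {Req, Hold, Check}; fixed.
Sat(EG grant) = {Req, Hold, Check}
AG (EG grant): greatest fixpoint, start Z0 = {Req, Hold, Check}, keep only states in Sat with every successor in Z. Z1 = {Req, Hold}; fixed.
Sat(AG (EG grant)) = {Req, Hold}
Check ∉ Sat(AG (EG grant)) = {Req, Hold}, so the formula does not hold at Check.

No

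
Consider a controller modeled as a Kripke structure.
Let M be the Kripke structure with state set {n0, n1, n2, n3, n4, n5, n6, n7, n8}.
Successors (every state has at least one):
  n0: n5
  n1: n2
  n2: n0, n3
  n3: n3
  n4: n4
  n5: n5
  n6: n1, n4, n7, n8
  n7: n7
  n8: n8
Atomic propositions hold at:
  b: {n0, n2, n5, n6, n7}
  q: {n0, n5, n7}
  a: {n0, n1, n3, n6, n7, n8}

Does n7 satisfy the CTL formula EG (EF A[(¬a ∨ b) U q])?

Sat(¬a) = {n2, n4, n5}
Sat(¬a ∨ b) = {n0, n2, n4, n5, n6, n7}
A[(¬a ∨ b) U q]: least fixpoint, start Z0 = Sat(q) = {n0, n5, n7}, add states in Sat(¬a ∨ b) with every successor in Z. Already a fixed point.
Sat(A[(¬a ∨ b) U q]) = {n0, n5, n7}
EF A[(¬a ∨ b) U q]: least fixpoint, start Z0 = {n0, n5, n7}, add states with some successor in Z. Z1 = {n0, n2, n5, n6, n7}; Z2 = {n0, n1, n2, n5, n6, n7}; fixed.
Sat(EF A[(¬a ∨ b) U q]) = {n0, n1, n2, n5, n6, n7}
EG (EF A[(¬a ∨ b) U q]): greatest fixpoint, start Z0 = {n0, n1, n2, n5, n6, n7}, keep only states in Sat with some successor in Z. Already a fixed point.
Sat(EG (EF A[(¬a ∨ b) U q])) = {n0, n1, n2, n5, n6, n7}
n7 ∈ Sat(EG (EF A[(¬a ∨ b) U q])) = {n0, n1, n2, n5, n6, n7}, so the formula holds at n7.

Yes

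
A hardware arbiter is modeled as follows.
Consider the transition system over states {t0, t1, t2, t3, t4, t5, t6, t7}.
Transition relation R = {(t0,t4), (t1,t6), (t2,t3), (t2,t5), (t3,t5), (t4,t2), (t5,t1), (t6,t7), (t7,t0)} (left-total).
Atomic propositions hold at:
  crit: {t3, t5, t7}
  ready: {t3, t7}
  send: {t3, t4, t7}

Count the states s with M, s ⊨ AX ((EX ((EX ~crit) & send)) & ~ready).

2

Sat(~crit) = {t0, t1, t2, t4, t6}
Sat(EX ~crit) = {s : some successor in {t0, t1, t2, t4, t6}} = {t0, t1, t4, t5, t7}
Sat((EX ~crit) & send) = {t4, t7}
Sat(EX ((EX ~crit) & send)) = {s : some successor in {t4, t7}} = {t0, t6}
Sat(~ready) = {t0, t1, t2, t4, t5, t6}
Sat((EX ((EX ~crit) & send)) & ~ready) = {t0, t6}
Sat(AX ((EX ((EX ~crit) & send)) & ~ready)) = {s : every successor in {t0, t6}} = {t1, t7}
|Sat(AX ((EX ((EX ~crit) & send)) & ~ready))| = |{t1, t7}| = 2.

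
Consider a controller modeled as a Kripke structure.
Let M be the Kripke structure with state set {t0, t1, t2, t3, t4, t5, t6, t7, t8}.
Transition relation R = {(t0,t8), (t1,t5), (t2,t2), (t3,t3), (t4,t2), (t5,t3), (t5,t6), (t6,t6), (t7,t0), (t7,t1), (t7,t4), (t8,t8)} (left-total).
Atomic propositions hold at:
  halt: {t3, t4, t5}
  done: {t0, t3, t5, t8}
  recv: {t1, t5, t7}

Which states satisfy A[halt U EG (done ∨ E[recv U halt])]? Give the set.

{t0, t1, t3, t5, t7, t8}

E[recv U halt]: least fixpoint, start Z0 = Sat(halt) = {t3, t4, t5}, add states in Sat(recv) with some successor in Z. Z1 = {t1, t3, t4, t5, t7}; fixed.
Sat(E[recv U halt]) = {t1, t3, t4, t5, t7}
Sat(done ∨ E[recv U halt]) = {t0, t1, t3, t4, t5, t7, t8}
EG (done ∨ E[recv U halt]): greatest fixpoint, start Z0 = {t0, t1, t3, t4, t5, t7, t8}, keep only states in Sat with some successor in Z. Z1 = {t0, t1, t3, t5, t7, t8}; fixed.
Sat(EG (done ∨ E[recv U halt])) = {t0, t1, t3, t5, t7, t8}
A[halt U EG (done ∨ E[recv U halt])]: least fixpoint, start Z0 = Sat(EG (done ∨ E[recv U halt])) = {t0, t1, t3, t5, t7, t8}, add states in Sat(halt) with every successor in Z. Already a fixed point.
Sat(A[halt U EG (done ∨ E[recv U halt])]) = {t0, t1, t3, t5, t7, t8}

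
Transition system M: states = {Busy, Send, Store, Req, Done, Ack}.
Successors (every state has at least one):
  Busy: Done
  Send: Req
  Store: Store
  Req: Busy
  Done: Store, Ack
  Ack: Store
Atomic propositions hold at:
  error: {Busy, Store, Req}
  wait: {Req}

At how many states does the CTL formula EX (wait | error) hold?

5

Sat(wait | error) = {Busy, Store, Req}
Sat(EX (wait | error)) = {s : some successor in {Busy, Store, Req}} = {Send, Store, Req, Done, Ack}
|Sat(EX (wait | error))| = |{Send, Store, Req, Done, Ack}| = 5.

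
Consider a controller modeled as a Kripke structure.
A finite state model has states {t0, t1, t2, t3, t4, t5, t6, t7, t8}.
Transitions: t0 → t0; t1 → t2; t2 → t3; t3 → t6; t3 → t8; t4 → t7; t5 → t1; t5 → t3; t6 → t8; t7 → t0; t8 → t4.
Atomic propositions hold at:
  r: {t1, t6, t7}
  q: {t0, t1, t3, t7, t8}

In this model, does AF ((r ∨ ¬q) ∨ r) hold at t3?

Yes

Sat(¬q) = {t2, t4, t5, t6}
Sat(r ∨ ¬q) = {t1, t2, t4, t5, t6, t7}
Sat((r ∨ ¬q) ∨ r) = {t1, t2, t4, t5, t6, t7}
AF ((r ∨ ¬q) ∨ r): least fixpoint, start Z0 = {t1, t2, t4, t5, t6, t7}, add states with every successor in Z. Z1 = {t1, t2, t4, t5, t6, t7, t8}; Z2 = {t1, t2, t3, t4, t5, t6, t7, t8}; fixed.
Sat(AF ((r ∨ ¬q) ∨ r)) = {t1, t2, t3, t4, t5, t6, t7, t8}
t3 ∈ Sat(AF ((r ∨ ¬q) ∨ r)) = {t1, t2, t3, t4, t5, t6, t7, t8}, so the formula holds at t3.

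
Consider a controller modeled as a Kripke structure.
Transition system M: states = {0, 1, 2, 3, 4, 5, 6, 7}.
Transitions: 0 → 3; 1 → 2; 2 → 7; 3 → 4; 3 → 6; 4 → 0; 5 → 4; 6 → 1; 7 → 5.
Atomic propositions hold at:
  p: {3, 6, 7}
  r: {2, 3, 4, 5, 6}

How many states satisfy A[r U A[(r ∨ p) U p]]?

Sat(r ∨ p) = {2, 3, 4, 5, 6, 7}
A[(r ∨ p) U p]: least fixpoint, start Z0 = Sat(p) = {3, 6, 7}, add states in Sat(r ∨ p) with every successor in Z. Z1 = {2, 3, 6, 7}; fixed.
Sat(A[(r ∨ p) U p]) = {2, 3, 6, 7}
A[r U A[(r ∨ p) U p]]: least fixpoint, start Z0 = Sat(A[(r ∨ p) U p]) = {2, 3, 6, 7}, add states in Sat(r) with every successor in Z. Already a fixed point.
Sat(A[r U A[(r ∨ p) U p]]) = {2, 3, 6, 7}
|Sat(A[r U A[(r ∨ p) U p]])| = |{2, 3, 6, 7}| = 4.

4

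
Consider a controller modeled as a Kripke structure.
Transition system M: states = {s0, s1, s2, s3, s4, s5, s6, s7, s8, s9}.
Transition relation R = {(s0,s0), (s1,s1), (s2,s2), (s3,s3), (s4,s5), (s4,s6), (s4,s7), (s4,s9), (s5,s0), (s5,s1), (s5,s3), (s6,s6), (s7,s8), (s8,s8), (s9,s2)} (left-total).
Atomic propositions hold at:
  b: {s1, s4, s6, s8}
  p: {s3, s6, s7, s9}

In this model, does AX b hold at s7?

Yes

Sat(AX b) = {s : every successor in {s1, s4, s6, s8}} = {s1, s6, s7, s8}
s7 ∈ Sat(AX b) = {s1, s6, s7, s8}, so the formula holds at s7.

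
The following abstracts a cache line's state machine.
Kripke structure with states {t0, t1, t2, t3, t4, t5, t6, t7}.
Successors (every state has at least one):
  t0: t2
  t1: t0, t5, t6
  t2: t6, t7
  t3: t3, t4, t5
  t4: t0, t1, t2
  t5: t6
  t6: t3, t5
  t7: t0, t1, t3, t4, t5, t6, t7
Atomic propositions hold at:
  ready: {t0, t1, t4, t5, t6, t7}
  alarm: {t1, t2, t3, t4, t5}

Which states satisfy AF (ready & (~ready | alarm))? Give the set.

Sat(~ready) = {t2, t3}
Sat(~ready | alarm) = {t1, t2, t3, t4, t5}
Sat(ready & (~ready | alarm)) = {t1, t4, t5}
AF (ready & (~ready | alarm)): least fixpoint, start Z0 = {t1, t4, t5}, add states with every successor in Z. Already a fixed point.
Sat(AF (ready & (~ready | alarm))) = {t1, t4, t5}

{t1, t4, t5}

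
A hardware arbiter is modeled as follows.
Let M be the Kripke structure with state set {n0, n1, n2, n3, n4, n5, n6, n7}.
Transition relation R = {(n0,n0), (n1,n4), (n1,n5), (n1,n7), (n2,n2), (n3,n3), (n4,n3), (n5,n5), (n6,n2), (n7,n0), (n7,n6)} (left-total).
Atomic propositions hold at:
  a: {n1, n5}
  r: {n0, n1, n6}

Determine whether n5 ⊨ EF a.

EF a: least fixpoint, start Z0 = {n1, n5}, add states with some successor in Z. Already a fixed point.
Sat(EF a) = {n1, n5}
n5 ∈ Sat(EF a) = {n1, n5}, so the formula holds at n5.

Yes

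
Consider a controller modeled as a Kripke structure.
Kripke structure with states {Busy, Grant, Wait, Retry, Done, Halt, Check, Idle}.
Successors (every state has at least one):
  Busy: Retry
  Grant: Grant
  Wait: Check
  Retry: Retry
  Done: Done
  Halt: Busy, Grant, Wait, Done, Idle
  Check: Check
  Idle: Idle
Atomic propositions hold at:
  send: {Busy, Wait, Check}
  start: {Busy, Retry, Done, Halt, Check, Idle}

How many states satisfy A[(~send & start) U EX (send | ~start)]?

4

Sat(~send) = {Grant, Retry, Done, Halt, Idle}
Sat(~send & start) = {Retry, Done, Halt, Idle}
Sat(~start) = {Grant, Wait}
Sat(send | ~start) = {Busy, Grant, Wait, Check}
Sat(EX (send | ~start)) = {s : some successor in {Busy, Grant, Wait, Check}} = {Grant, Wait, Halt, Check}
A[(~send & start) U EX (send | ~start)]: least fixpoint, start Z0 = Sat(EX (send | ~start)) = {Grant, Wait, Halt, Check}, add states in Sat(~send & start) with every successor in Z. Already a fixed point.
Sat(A[(~send & start) U EX (send | ~start)]) = {Grant, Wait, Halt, Check}
|Sat(A[(~send & start) U EX (send | ~start)])| = |{Grant, Wait, Halt, Check}| = 4.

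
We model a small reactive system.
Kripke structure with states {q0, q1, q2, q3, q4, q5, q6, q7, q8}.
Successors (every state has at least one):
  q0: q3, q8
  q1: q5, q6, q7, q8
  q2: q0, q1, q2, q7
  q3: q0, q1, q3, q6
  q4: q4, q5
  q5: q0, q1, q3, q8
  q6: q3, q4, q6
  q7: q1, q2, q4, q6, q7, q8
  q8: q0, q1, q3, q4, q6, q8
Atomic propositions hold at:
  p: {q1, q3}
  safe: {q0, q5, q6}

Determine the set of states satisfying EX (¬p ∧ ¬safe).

Sat(¬p) = {q0, q2, q4, q5, q6, q7, q8}
Sat(¬safe) = {q1, q2, q3, q4, q7, q8}
Sat(¬p ∧ ¬safe) = {q2, q4, q7, q8}
Sat(EX (¬p ∧ ¬safe)) = {s : some successor in {q2, q4, q7, q8}} = {q0, q1, q2, q4, q5, q6, q7, q8}

{q0, q1, q2, q4, q5, q6, q7, q8}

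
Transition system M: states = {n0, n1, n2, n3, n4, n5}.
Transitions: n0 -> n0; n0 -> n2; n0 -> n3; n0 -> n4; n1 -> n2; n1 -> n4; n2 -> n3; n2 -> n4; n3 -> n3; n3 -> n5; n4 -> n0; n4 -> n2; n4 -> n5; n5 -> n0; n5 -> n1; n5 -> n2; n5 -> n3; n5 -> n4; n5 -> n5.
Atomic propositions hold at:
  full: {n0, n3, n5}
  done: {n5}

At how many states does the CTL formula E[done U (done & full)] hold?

1

Sat(done & full) = {n5}
E[done U (done & full)]: least fixpoint, start Z0 = Sat((done & full)) = {n5}, add states in Sat(done) with some successor in Z. Already a fixed point.
Sat(E[done U (done & full)]) = {n5}
|Sat(E[done U (done & full)])| = |{n5}| = 1.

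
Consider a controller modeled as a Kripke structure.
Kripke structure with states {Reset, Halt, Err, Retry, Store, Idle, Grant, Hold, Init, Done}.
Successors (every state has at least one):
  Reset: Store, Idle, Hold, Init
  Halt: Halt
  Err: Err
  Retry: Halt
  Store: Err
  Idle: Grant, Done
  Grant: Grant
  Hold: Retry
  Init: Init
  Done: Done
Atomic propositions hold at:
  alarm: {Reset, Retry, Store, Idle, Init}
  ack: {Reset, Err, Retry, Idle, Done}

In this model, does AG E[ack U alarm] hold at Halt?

No

E[ack U alarm]: least fixpoint, start Z0 = Sat(alarm) = {Reset, Retry, Store, Idle, Init}, add states in Sat(ack) with some successor in Z. Already a fixed point.
Sat(E[ack U alarm]) = {Reset, Retry, Store, Idle, Init}
AG E[ack U alarm]: greatest fixpoint, start Z0 = {Reset, Retry, Store, Idle, Init}, keep only states in Sat with every successor in Z. Z1 = {Init}; fixed.
Sat(AG E[ack U alarm]) = {Init}
Halt ∉ Sat(AG E[ack U alarm]) = {Init}, so the formula does not hold at Halt.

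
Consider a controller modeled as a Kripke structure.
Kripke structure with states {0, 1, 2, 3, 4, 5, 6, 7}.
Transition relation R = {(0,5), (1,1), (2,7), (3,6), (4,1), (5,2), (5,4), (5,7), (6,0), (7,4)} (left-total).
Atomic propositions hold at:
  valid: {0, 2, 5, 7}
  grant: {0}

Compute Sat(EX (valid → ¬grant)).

Sat(¬grant) = {1, 2, 3, 4, 5, 6, 7}
Sat(valid → ¬grant) = {1, 2, 3, 4, 5, 6, 7}
Sat(EX (valid → ¬grant)) = {s : some successor in {1, 2, 3, 4, 5, 6, 7}} = {0, 1, 2, 3, 4, 5, 7}

{0, 1, 2, 3, 4, 5, 7}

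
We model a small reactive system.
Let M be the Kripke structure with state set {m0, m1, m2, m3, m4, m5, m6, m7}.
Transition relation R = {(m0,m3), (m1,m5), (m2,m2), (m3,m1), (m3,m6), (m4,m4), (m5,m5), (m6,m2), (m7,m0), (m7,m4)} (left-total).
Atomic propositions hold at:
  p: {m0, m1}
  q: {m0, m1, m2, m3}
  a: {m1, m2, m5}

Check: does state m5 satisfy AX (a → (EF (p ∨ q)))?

Sat(p ∨ q) = {m0, m1, m2, m3}
EF (p ∨ q): least fixpoint, start Z0 = {m0, m1, m2, m3}, add states with some successor in Z. Z1 = {m0, m1, m2, m3, m6, m7}; fixed.
Sat(EF (p ∨ q)) = {m0, m1, m2, m3, m6, m7}
Sat(a → (EF (p ∨ q))) = {m0, m1, m2, m3, m4, m6, m7}
Sat(AX (a → (EF (p ∨ q)))) = {s : every successor in {m0, m1, m2, m3, m4, m6, m7}} = {m0, m2, m3, m4, m6, m7}
m5 ∉ Sat(AX (a → (EF (p ∨ q)))) = {m0, m2, m3, m4, m6, m7}, so the formula does not hold at m5.

No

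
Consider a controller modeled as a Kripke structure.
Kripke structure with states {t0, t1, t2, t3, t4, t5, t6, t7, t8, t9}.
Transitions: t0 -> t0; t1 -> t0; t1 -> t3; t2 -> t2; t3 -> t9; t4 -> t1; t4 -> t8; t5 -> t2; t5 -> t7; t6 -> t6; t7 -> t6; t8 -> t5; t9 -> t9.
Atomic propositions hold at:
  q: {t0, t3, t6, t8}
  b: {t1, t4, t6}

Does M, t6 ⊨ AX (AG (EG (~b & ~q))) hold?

No

Sat(~b) = {t0, t2, t3, t5, t7, t8, t9}
Sat(~q) = {t1, t2, t4, t5, t7, t9}
Sat(~b & ~q) = {t2, t5, t7, t9}
EG (~b & ~q): greatest fixpoint, start Z0 = {t2, t5, t7, t9}, keep only states in Sat with some successor in Z. Z1 = {t2, t5, t9}; fixed.
Sat(EG (~b & ~q)) = {t2, t5, t9}
AG (EG (~b & ~q)): greatest fixpoint, start Z0 = {t2, t5, t9}, keep only states in Sat with every successor in Z. Z1 = {t2, t9}; fixed.
Sat(AG (EG (~b & ~q))) = {t2, t9}
Sat(AX (AG (EG (~b & ~q)))) = {s : every successor in {t2, t9}} = {t2, t3, t9}
t6 ∉ Sat(AX (AG (EG (~b & ~q)))) = {t2, t3, t9}, so the formula does not hold at t6.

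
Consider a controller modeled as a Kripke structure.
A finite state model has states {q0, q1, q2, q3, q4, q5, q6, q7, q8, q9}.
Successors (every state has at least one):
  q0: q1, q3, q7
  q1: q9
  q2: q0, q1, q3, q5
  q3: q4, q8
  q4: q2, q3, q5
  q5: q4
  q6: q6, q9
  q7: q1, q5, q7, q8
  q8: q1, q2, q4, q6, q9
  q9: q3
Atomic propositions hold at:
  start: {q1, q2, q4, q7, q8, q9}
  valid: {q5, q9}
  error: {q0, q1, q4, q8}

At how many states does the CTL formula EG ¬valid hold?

7

Sat(¬valid) = {q0, q1, q2, q3, q4, q6, q7, q8}
EG ¬valid: greatest fixpoint, start Z0 = {q0, q1, q2, q3, q4, q6, q7, q8}, keep only states in Sat with some successor in Z. Z1 = {q0, q2, q3, q4, q6, q7, q8}; fixed.
Sat(EG ¬valid) = {q0, q2, q3, q4, q6, q7, q8}
|Sat(EG ¬valid)| = |{q0, q2, q3, q4, q6, q7, q8}| = 7.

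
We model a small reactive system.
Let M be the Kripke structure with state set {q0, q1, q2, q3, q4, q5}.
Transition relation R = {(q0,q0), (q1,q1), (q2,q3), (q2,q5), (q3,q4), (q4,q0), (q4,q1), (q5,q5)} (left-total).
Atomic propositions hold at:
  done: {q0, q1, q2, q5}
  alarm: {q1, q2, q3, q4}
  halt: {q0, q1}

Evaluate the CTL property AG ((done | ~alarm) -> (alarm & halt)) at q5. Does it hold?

No

Sat(~alarm) = {q0, q5}
Sat(done | ~alarm) = {q0, q1, q2, q5}
Sat(alarm & halt) = {q1}
Sat((done | ~alarm) -> (alarm & halt)) = {q1, q3, q4}
AG ((done | ~alarm) -> (alarm & halt)): greatest fixpoint, start Z0 = {q1, q3, q4}, keep only states in Sat with every successor in Z. Z1 = {q1, q3}; Z2 = {q1}; fixed.
Sat(AG ((done | ~alarm) -> (alarm & halt))) = {q1}
q5 ∉ Sat(AG ((done | ~alarm) -> (alarm & halt))) = {q1}, so the formula does not hold at q5.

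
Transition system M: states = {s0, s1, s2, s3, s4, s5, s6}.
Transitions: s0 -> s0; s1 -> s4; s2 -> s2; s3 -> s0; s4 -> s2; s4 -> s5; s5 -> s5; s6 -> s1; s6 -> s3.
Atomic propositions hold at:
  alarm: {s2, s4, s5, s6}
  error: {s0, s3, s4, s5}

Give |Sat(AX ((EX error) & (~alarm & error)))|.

2

Sat(EX error) = {s : some successor in {s0, s3, s4, s5}} = {s0, s1, s3, s4, s5, s6}
Sat(~alarm) = {s0, s1, s3}
Sat(~alarm & error) = {s0, s3}
Sat((EX error) & (~alarm & error)) = {s0, s3}
Sat(AX ((EX error) & (~alarm & error))) = {s : every successor in {s0, s3}} = {s0, s3}
|Sat(AX ((EX error) & (~alarm & error)))| = |{s0, s3}| = 2.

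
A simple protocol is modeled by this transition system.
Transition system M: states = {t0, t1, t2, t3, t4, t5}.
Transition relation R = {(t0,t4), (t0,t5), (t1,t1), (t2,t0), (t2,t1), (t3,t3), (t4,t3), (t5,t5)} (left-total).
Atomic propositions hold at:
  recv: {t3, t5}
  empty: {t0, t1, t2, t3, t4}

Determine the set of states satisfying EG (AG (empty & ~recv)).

Sat(~recv) = {t0, t1, t2, t4}
Sat(empty & ~recv) = {t0, t1, t2, t4}
AG (empty & ~recv): greatest fixpoint, start Z0 = {t0, t1, t2, t4}, keep only states in Sat with every successor in Z. Z1 = {t1, t2}; Z2 = {t1}; fixed.
Sat(AG (empty & ~recv)) = {t1}
EG (AG (empty & ~recv)): greatest fixpoint, start Z0 = {t1}, keep only states in Sat with some successor in Z. Already a fixed point.
Sat(EG (AG (empty & ~recv))) = {t1}

{t1}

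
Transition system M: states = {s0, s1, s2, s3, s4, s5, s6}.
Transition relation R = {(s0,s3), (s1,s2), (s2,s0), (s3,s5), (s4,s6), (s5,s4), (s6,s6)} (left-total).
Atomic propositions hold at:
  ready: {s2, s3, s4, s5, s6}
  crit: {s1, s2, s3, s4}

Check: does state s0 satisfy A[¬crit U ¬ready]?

Yes

Sat(¬crit) = {s0, s5, s6}
Sat(¬ready) = {s0, s1}
A[¬crit U ¬ready]: least fixpoint, start Z0 = Sat(¬ready) = {s0, s1}, add states in Sat(¬crit) with every successor in Z. Already a fixed point.
Sat(A[¬crit U ¬ready]) = {s0, s1}
s0 ∈ Sat(A[¬crit U ¬ready]) = {s0, s1}, so the formula holds at s0.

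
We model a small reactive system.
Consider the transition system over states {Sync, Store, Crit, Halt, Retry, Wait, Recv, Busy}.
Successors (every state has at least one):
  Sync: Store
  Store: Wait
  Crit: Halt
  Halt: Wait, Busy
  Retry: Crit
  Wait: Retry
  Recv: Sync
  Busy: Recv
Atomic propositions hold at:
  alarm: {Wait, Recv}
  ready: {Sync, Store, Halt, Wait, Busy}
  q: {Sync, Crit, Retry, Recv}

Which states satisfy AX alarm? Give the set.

Sat(AX alarm) = {s : every successor in {Wait, Recv}} = {Store, Busy}

{Store, Busy}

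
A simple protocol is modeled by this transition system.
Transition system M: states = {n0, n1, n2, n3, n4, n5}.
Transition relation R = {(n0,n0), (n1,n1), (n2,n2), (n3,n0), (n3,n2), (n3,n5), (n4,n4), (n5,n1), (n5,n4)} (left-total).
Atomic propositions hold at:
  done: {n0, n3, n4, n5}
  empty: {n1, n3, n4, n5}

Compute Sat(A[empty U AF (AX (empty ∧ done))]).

{n4}

Sat(empty ∧ done) = {n3, n4, n5}
Sat(AX (empty ∧ done)) = {s : every successor in {n3, n4, n5}} = {n4}
AF (AX (empty ∧ done)): least fixpoint, start Z0 = {n4}, add states with every successor in Z. Already a fixed point.
Sat(AF (AX (empty ∧ done))) = {n4}
A[empty U AF (AX (empty ∧ done))]: least fixpoint, start Z0 = Sat(AF (AX (empty ∧ done))) = {n4}, add states in Sat(empty) with every successor in Z. Already a fixed point.
Sat(A[empty U AF (AX (empty ∧ done))]) = {n4}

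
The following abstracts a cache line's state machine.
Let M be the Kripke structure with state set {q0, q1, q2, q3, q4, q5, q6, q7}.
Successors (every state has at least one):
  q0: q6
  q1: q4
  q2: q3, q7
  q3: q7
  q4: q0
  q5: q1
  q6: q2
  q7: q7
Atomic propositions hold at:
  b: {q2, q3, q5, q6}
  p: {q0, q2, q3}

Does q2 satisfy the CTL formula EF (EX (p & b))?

Yes

Sat(p & b) = {q2, q3}
Sat(EX (p & b)) = {s : some successor in {q2, q3}} = {q2, q6}
EF (EX (p & b)): least fixpoint, start Z0 = {q2, q6}, add states with some successor in Z. Z1 = {q0, q2, q6}; Z2 = {q0, q2, q4, q6}; Z3 = {q0, q1, q2, q4, q6}; Z4 = {q0, q1, q2, q4, q5, q6}; fixed.
Sat(EF (EX (p & b))) = {q0, q1, q2, q4, q5, q6}
q2 ∈ Sat(EF (EX (p & b))) = {q0, q1, q2, q4, q5, q6}, so the formula holds at q2.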